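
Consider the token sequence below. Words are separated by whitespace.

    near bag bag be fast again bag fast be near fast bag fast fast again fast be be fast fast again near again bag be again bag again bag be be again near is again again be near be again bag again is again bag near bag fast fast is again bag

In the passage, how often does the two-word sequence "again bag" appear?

Scanning the 51 overlapping bigram windows for "again bag":
  position 6–7: again bag
  position 23–24: again bag
  position 26–27: again bag
  position 28–29: again bag
  position 40–41: again bag
  position 44–45: again bag
  position 51–52: again bag

7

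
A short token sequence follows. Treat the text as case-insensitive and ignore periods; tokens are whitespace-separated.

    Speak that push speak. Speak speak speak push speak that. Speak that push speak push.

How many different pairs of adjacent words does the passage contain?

15 tokens → 14 bigram windows in total.
Repeated bigrams (each contributes count−1 duplicates):
  push speak: 3
  speak speak: 3
  speak that: 3
  speak push: 2
  that push: 2
8 duplicate windows → 14 − 8 = 6 distinct.

6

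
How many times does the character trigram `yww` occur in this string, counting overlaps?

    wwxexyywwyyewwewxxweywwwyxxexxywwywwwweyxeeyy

Sliding a length-3 window over the 45 characters (43 positions):
  position 7–9: yww
  position 21–23: yww
  position 31–33: yww
  position 34–36: yww

4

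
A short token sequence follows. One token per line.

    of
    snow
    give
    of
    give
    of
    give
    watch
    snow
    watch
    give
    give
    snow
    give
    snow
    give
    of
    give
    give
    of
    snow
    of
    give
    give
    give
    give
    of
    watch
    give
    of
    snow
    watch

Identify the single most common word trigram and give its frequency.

"give of give", 3 times

Trigram frequencies (highest first):
  give of give: 3
  snow give of: 2
  give snow give: 2
  of give give: 2
  give give of: 2
  give of snow: 2
  … (16 more, each ≤ 2)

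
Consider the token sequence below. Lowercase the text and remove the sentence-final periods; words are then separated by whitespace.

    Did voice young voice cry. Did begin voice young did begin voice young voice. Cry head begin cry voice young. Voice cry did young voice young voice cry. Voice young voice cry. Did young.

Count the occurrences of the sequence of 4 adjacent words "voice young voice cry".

Scanning the 31 overlapping 4-gram windows for "voice young voice cry":
  position 2–5: voice young voice cry
  position 12–15: voice young voice cry
  position 19–22: voice young voice cry
  position 25–28: voice young voice cry
  position 29–32: voice young voice cry

5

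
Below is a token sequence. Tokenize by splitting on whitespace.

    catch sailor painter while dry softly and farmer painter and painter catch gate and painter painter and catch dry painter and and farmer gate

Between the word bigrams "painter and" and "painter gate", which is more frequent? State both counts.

"painter and" (3 vs 0)

"painter and": 3 occurrences
"painter gate": 0 occurrences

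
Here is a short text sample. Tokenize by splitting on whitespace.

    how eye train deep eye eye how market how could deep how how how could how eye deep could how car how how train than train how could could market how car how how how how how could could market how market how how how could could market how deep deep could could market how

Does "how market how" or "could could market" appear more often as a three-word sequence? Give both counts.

"could could market" (4 vs 2)

"how market how": 2 occurrences
"could could market": 4 occurrences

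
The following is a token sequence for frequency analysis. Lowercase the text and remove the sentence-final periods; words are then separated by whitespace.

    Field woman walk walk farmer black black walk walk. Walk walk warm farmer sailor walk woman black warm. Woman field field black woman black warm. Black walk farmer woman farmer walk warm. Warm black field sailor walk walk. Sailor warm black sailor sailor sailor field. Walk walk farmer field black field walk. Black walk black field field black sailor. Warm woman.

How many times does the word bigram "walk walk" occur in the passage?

Scanning the 60 overlapping bigram windows for "walk walk":
  position 3–4: walk walk
  position 8–9: walk walk
  position 9–10: walk walk
  position 10–11: walk walk
  position 37–38: walk walk
  position 46–47: walk walk

6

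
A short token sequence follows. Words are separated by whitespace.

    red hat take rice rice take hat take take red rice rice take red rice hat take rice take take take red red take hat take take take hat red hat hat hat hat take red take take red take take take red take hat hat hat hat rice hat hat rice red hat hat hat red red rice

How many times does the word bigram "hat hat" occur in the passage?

9

Scanning the 58 overlapping bigram windows for "hat hat":
  position 31–32: hat hat
  position 32–33: hat hat
  position 33–34: hat hat
  position 45–46: hat hat
  position 46–47: hat hat
  position 47–48: hat hat
  position 50–51: hat hat
  position 54–55: hat hat
  position 55–56: hat hat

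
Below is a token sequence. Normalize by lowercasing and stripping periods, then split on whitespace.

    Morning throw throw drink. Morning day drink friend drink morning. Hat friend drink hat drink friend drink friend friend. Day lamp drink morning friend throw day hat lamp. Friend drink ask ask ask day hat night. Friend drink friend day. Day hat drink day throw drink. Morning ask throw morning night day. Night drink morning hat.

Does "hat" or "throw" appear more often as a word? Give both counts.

"hat": 6 occurrences
"throw": 5 occurrences

"hat" (6 vs 5)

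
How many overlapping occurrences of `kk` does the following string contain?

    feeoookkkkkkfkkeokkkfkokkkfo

10

Sliding a length-2 window over the 28 characters (27 positions):
  position 7–8: kk
  position 8–9: kk
  position 9–10: kk
  position 10–11: kk
  position 11–12: kk
  position 14–15: kk
  position 18–19: kk
  position 19–20: kk
  position 24–25: kk
  position 25–26: kk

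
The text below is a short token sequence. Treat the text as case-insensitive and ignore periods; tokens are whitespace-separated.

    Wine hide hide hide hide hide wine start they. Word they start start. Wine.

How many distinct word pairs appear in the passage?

14 tokens → 13 bigram windows in total.
Repeated bigrams (each contributes count−1 duplicates):
  hide hide: 4
3 duplicate windows → 13 − 3 = 10 distinct.

10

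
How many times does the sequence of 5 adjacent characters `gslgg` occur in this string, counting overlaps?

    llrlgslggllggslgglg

2

Sliding a length-5 window over the 19 characters (15 positions):
  position 5–9: gslgg
  position 13–17: gslgg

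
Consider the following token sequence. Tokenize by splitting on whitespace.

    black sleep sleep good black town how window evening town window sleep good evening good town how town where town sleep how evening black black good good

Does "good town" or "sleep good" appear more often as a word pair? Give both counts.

"sleep good" (2 vs 1)

"good town": 1 occurrence
"sleep good": 2 occurrences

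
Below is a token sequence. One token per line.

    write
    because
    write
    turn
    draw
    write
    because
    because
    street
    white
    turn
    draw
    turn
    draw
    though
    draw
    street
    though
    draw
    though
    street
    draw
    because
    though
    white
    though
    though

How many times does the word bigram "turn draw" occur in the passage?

3

Scanning the 26 overlapping bigram windows for "turn draw":
  position 4–5: turn draw
  position 11–12: turn draw
  position 13–14: turn draw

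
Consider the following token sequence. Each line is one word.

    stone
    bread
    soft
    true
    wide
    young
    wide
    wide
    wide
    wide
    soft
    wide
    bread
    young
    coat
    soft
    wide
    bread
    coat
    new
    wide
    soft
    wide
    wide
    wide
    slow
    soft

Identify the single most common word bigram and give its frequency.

"wide wide", 5 times

Bigram frequencies (highest first):
  wide wide: 5
  soft wide: 3
  wide soft: 2
  wide bread: 2
  stone bread: 1
  bread soft: 1
  … (12 more, each ≤ 1)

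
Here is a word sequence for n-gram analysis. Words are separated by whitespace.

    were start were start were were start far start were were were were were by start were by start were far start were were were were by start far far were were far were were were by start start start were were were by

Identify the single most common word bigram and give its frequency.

Bigram frequencies (highest first):
  were were: 13
  start were: 7
  were by: 5
  by start: 4
  were start: 3
  start far: 2
  … (5 more, each ≤ 2)

"were were", 13 times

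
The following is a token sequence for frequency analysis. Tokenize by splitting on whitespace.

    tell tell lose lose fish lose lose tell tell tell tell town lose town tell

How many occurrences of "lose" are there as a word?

Scanning the 15 tokens for "lose":
  position 3: lose
  position 4: lose
  position 6: lose
  position 7: lose
  position 13: lose

5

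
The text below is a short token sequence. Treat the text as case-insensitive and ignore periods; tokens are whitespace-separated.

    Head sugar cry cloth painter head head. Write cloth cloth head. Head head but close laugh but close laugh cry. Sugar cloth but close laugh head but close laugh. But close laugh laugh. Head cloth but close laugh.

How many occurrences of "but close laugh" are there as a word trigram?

Scanning the 36 overlapping trigram windows for "but close laugh":
  position 14–16: but close laugh
  position 17–19: but close laugh
  position 23–25: but close laugh
  position 27–29: but close laugh
  position 30–32: but close laugh
  position 36–38: but close laugh

6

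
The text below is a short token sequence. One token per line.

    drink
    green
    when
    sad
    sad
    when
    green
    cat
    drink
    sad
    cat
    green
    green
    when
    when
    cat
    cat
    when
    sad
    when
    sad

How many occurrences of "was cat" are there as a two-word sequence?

0

Scanning the 20 overlapping bigram windows for "was cat":
  (none found)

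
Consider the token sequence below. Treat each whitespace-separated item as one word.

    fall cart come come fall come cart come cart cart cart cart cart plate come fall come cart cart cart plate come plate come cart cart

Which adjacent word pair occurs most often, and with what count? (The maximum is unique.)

"cart cart", 7 times

Bigram frequencies (highest first):
  cart cart: 7
  come cart: 4
  plate come: 3
  cart come: 2
  come fall: 2
  fall come: 2
  … (4 more, each ≤ 2)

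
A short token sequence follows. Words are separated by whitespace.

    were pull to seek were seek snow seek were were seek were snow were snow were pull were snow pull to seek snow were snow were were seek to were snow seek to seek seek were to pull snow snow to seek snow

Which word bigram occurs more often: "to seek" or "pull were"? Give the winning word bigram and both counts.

"to seek": 4 occurrences
"pull were": 1 occurrence

"to seek" (4 vs 1)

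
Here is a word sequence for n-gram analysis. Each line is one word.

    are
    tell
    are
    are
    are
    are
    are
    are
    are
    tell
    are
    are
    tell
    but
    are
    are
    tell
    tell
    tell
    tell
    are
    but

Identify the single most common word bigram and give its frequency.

Bigram frequencies (highest first):
  are are: 8
  are tell: 4
  tell are: 3
  tell tell: 3
  tell but: 1
  but are: 1
  … (1 more, each ≤ 1)

"are are", 8 times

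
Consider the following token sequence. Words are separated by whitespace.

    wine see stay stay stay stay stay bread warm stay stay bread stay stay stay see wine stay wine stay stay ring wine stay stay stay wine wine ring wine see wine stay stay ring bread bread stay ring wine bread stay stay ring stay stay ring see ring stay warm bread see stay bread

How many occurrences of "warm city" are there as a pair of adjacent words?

Scanning the 54 overlapping bigram windows for "warm city":
  (none found)

0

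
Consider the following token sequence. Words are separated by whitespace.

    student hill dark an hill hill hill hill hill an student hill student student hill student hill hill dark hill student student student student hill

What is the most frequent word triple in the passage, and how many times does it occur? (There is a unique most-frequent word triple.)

"hill hill hill", 3 times

Trigram frequencies (highest first):
  hill hill hill: 3
  student hill student: 2
  hill student student: 2
  student student hill: 2
  student student student: 2
  student hill dark: 1
  … (11 more, each ≤ 1)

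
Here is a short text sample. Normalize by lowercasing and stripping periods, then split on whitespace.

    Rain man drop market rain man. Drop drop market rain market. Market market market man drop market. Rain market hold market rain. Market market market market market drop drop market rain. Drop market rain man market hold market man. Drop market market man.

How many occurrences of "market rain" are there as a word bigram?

Scanning the 42 overlapping bigram windows for "market rain":
  position 4–5: market rain
  position 9–10: market rain
  position 17–18: market rain
  position 21–22: market rain
  position 30–31: market rain
  position 33–34: market rain

6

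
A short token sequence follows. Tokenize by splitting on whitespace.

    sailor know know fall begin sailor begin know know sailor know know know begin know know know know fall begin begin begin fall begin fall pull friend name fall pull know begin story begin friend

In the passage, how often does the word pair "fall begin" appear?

3

Scanning the 34 overlapping bigram windows for "fall begin":
  position 4–5: fall begin
  position 19–20: fall begin
  position 23–24: fall begin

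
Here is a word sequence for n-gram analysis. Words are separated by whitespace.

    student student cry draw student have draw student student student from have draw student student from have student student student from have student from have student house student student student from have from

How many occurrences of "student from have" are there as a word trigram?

Scanning the 31 overlapping trigram windows for "student from have":
  position 10–12: student from have
  position 15–17: student from have
  position 20–22: student from have
  position 23–25: student from have
  position 30–32: student from have

5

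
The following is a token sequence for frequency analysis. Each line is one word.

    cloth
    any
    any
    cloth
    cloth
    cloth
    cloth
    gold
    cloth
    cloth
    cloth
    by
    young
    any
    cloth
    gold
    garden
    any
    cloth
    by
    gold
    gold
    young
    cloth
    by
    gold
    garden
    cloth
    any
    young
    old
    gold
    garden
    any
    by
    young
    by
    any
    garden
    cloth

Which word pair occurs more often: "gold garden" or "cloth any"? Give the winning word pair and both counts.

"gold garden" (3 vs 2)

"gold garden": 3 occurrences
"cloth any": 2 occurrences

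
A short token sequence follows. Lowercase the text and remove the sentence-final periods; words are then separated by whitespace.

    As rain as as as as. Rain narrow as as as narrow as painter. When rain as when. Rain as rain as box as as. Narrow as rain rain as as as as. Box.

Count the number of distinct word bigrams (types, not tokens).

34 tokens → 33 bigram windows in total.
Repeated bigrams (each contributes count−1 duplicates):
  as as: 9
  rain as: 5
  as rain: 4
  narrow as: 3
  as box: 2
  as narrow: 2
  when rain: 2
20 duplicate windows → 33 − 20 = 13 distinct.

13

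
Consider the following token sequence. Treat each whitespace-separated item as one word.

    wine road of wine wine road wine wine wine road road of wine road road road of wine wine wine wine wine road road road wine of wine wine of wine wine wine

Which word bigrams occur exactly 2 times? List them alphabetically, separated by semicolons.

road wine; wine of

Bigram counts meeting the condition (exactly 2 times):
  road wine: 2
  wine of: 2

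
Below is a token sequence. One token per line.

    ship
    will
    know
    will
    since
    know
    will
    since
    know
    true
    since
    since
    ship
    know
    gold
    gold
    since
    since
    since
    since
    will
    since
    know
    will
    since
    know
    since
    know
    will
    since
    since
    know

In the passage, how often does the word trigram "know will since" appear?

4

Scanning the 30 overlapping trigram windows for "know will since":
  position 3–5: know will since
  position 6–8: know will since
  position 23–25: know will since
  position 28–30: know will since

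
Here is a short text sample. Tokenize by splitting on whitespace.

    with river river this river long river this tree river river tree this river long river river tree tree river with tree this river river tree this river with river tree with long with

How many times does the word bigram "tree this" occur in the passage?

3

Scanning the 33 overlapping bigram windows for "tree this":
  position 12–13: tree this
  position 22–23: tree this
  position 26–27: tree this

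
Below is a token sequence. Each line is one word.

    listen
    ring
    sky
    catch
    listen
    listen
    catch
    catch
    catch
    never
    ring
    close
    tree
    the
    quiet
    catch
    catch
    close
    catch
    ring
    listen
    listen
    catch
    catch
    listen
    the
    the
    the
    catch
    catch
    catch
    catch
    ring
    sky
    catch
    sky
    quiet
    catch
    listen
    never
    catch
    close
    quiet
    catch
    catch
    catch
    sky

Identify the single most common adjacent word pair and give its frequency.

Bigram frequencies (highest first):
  catch catch: 9
  catch listen: 3
  quiet catch: 3
  ring sky: 2
  sky catch: 2
  listen listen: 2
  … (20 more, each ≤ 2)

"catch catch", 9 times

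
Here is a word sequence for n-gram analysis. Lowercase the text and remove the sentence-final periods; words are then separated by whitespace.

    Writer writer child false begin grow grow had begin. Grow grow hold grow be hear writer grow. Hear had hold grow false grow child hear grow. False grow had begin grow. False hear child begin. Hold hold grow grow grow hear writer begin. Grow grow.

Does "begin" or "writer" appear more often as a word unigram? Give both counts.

"begin" (5 vs 4)

"begin": 5 occurrences
"writer": 4 occurrences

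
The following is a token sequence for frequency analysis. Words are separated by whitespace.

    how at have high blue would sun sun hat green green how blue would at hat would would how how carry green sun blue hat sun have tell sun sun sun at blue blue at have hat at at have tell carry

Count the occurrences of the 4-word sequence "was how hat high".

0

Scanning the 39 overlapping 4-gram windows for "was how hat high":
  (none found)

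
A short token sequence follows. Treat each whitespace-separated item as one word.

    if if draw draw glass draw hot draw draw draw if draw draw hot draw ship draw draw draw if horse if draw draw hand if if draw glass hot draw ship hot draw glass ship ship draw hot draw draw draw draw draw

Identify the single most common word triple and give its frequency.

Trigram frequencies (highest first):
  draw draw draw: 5
  if draw draw: 3
  draw hot draw: 3
  if if draw: 2
  hot draw draw: 2
  draw draw if: 2
  … (24 more, each ≤ 2)

"draw draw draw", 5 times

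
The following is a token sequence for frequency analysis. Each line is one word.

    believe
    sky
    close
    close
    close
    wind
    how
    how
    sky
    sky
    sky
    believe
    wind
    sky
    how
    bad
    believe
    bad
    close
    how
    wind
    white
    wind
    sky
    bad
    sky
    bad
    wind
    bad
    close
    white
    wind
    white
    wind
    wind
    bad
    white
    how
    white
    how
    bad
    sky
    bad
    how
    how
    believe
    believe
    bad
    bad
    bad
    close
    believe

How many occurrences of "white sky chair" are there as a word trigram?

Scanning the 50 overlapping trigram windows for "white sky chair":
  (none found)

0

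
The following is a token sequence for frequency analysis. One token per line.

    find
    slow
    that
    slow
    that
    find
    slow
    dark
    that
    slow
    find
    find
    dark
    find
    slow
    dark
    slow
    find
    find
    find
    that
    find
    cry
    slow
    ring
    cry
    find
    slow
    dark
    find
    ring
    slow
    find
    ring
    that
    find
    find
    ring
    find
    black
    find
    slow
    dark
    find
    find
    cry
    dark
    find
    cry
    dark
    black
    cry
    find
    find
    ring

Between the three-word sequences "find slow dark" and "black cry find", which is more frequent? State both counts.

"find slow dark": 4 occurrences
"black cry find": 1 occurrence

"find slow dark" (4 vs 1)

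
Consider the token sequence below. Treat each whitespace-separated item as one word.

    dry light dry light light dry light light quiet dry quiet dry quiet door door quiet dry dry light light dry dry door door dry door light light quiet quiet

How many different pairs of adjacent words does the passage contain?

30 tokens → 29 bigram windows in total.
Repeated bigrams (each contributes count−1 duplicates):
  dry light: 4
  light light: 4
  light dry: 3
  quiet dry: 3
  door door: 2
  dry door: 2
  dry dry: 2
  dry quiet: 2
  … (1 more repeated)
15 duplicate windows → 29 − 15 = 14 distinct.

14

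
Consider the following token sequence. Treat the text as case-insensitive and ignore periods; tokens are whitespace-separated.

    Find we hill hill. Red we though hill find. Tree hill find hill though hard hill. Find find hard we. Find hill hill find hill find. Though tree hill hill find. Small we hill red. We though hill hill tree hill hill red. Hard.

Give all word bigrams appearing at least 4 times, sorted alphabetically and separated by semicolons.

hill find; hill hill

Bigram counts meeting the condition (at least 4 times):
  hill find: 6
  hill hill: 5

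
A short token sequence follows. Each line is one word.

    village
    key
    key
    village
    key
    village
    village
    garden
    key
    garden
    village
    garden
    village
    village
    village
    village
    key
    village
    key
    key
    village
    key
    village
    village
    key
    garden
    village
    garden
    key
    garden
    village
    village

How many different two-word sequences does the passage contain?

8

32 tokens → 31 bigram windows in total.
Repeated bigrams (each contributes count−1 duplicates):
  village key: 6
  village village: 6
  key village: 5
  garden village: 4
  key garden: 3
  village garden: 3
  garden key: 2
  key key: 2
23 duplicate windows → 31 − 23 = 8 distinct.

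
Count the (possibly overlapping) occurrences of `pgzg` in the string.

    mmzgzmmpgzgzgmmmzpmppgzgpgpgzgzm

Sliding a length-4 window over the 32 characters (29 positions):
  position 8–11: pgzg
  position 21–24: pgzg
  position 27–30: pgzg

3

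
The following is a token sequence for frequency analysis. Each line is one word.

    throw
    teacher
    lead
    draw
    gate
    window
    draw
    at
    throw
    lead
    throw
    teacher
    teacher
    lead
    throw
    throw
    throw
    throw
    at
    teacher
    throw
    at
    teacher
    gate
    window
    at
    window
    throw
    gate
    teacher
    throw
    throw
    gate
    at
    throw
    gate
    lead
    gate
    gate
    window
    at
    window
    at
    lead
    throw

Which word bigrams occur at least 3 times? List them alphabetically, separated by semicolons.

Bigram counts meeting the condition (at least 3 times):
  gate window: 3
  lead throw: 3
  throw gate: 3
  throw throw: 4
  window at: 3

gate window; lead throw; throw gate; throw throw; window at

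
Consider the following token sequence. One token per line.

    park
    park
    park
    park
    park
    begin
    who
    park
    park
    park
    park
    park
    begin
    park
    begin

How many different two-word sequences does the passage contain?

15 tokens → 14 bigram windows in total.
Repeated bigrams (each contributes count−1 duplicates):
  park park: 8
  park begin: 3
9 duplicate windows → 14 − 9 = 5 distinct.

5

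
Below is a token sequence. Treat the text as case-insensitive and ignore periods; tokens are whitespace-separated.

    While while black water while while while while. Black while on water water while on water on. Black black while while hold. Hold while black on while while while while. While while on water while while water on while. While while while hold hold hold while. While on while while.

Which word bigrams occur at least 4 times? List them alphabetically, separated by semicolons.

Bigram counts meeting the condition (at least 4 times):
  while on: 4
  while while: 16

while on; while while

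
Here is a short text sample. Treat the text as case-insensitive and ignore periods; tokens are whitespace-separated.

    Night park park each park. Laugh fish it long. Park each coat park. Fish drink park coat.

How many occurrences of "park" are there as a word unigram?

Scanning the 17 tokens for "park":
  position 2: park
  position 3: park
  position 5: park
  position 10: park
  position 13: park
  position 16: park

6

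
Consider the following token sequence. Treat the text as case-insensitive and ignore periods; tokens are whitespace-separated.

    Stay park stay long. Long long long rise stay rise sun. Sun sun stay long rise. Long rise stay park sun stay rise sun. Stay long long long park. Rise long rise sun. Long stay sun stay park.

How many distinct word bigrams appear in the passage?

38 tokens → 37 bigram windows in total.
Repeated bigrams (each contributes count−1 duplicates):
  long long: 5
  long rise: 4
  sun stay: 4
  rise sun: 3
  stay long: 3
  stay park: 3
  rise long: 2
  rise stay: 2
  … (2 more repeated)
20 duplicate windows → 37 − 20 = 17 distinct.

17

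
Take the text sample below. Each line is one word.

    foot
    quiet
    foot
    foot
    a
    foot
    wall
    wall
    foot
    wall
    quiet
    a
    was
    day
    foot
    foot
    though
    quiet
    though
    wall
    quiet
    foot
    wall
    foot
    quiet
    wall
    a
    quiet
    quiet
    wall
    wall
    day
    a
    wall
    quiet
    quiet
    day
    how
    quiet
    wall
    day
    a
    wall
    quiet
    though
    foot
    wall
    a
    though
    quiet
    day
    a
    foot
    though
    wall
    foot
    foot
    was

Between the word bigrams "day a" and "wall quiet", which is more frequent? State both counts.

"wall quiet" (4 vs 3)

"day a": 3 occurrences
"wall quiet": 4 occurrences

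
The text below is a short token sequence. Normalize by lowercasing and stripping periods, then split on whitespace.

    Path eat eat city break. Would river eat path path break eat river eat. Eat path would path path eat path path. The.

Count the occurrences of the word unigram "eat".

Scanning the 23 tokens for "eat":
  position 2: eat
  position 3: eat
  position 8: eat
  position 12: eat
  position 14: eat
  position 15: eat
  position 20: eat

7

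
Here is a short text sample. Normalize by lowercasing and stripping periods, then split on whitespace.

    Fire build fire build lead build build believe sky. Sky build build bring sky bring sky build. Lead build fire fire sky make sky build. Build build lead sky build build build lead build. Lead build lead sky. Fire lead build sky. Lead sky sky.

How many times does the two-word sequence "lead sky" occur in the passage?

Scanning the 44 overlapping bigram windows for "lead sky":
  position 28–29: lead sky
  position 37–38: lead sky
  position 43–44: lead sky

3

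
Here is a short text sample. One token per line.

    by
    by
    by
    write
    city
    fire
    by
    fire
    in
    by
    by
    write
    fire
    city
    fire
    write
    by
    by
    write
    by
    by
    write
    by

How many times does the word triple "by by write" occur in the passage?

4

Scanning the 21 overlapping trigram windows for "by by write":
  position 2–4: by by write
  position 10–12: by by write
  position 17–19: by by write
  position 20–22: by by write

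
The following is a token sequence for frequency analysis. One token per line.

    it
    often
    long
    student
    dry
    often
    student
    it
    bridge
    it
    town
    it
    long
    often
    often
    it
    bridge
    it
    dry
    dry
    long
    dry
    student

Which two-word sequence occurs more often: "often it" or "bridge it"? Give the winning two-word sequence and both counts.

"bridge it" (2 vs 1)

"often it": 1 occurrence
"bridge it": 2 occurrences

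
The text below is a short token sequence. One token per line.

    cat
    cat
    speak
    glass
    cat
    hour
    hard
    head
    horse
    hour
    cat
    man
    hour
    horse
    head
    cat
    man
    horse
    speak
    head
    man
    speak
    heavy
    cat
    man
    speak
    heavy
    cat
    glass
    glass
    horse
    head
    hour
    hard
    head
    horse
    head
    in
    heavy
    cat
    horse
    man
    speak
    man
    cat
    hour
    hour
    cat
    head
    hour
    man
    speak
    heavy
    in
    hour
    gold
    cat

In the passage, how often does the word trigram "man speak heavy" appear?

3

Scanning the 55 overlapping trigram windows for "man speak heavy":
  position 21–23: man speak heavy
  position 25–27: man speak heavy
  position 51–53: man speak heavy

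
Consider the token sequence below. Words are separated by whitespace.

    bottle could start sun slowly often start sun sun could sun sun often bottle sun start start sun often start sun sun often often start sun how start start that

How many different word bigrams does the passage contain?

18

30 tokens → 29 bigram windows in total.
Repeated bigrams (each contributes count−1 duplicates):
  start sun: 5
  often start: 3
  sun often: 3
  sun sun: 3
  start start: 2
11 duplicate windows → 29 − 11 = 18 distinct.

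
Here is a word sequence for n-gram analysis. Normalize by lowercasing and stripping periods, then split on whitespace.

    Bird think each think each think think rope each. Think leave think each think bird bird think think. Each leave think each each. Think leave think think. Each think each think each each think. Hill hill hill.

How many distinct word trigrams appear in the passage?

23

37 tokens → 35 trigram windows in total.
Repeated trigrams (each contributes count−1 duplicates):
  think each think: 5
  each think each: 3
  each each think: 2
  each think leave: 2
  leave think each: 2
  think each each: 2
  think leave think: 2
  think think each: 2
12 duplicate windows → 35 − 12 = 23 distinct.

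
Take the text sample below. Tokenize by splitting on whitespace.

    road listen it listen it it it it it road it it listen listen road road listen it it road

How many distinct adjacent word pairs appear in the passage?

20 tokens → 19 bigram windows in total.
Repeated bigrams (each contributes count−1 duplicates):
  it it: 6
  listen it: 3
  it listen: 2
  it road: 2
  road listen: 2
10 duplicate windows → 19 − 10 = 9 distinct.

9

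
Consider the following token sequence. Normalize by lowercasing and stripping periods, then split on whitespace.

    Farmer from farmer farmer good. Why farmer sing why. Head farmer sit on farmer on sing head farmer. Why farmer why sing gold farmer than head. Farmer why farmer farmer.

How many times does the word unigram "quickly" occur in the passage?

0

Scanning the 30 tokens for "quickly":
  (none found)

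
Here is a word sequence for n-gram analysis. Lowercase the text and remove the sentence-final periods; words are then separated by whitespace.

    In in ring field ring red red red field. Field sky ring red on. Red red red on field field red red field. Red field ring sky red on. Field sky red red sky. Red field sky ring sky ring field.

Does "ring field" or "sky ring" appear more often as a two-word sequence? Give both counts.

"ring field": 2 occurrences
"sky ring": 3 occurrences

"sky ring" (3 vs 2)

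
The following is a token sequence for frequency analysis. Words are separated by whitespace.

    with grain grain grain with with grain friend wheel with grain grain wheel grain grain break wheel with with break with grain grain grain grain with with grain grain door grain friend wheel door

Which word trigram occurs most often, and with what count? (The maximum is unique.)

"with grain grain", 4 times

Trigram frequencies (highest first):
  with grain grain: 4
  grain grain grain: 3
  grain grain with: 2
  grain with with: 2
  with with grain: 2
  grain friend wheel: 2
  … (17 more, each ≤ 1)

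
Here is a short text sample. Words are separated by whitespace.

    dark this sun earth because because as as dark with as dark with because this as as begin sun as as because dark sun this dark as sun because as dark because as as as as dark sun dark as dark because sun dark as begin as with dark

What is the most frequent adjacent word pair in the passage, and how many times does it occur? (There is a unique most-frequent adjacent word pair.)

"as as", 6 times

Bigram frequencies (highest first):
  as as: 6
  as dark: 5
  because as: 3
  dark as: 3
  dark with: 2
  as begin: 2
  … (24 more, each ≤ 2)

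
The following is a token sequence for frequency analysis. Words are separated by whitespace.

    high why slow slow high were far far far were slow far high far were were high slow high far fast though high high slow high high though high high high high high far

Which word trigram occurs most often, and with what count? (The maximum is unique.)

"high high high", 3 times

Trigram frequencies (highest first):
  high high high: 3
  high slow high: 2
  though high high: 2
  high why slow: 1
  why slow slow: 1
  slow slow high: 1
  … (22 more, each ≤ 1)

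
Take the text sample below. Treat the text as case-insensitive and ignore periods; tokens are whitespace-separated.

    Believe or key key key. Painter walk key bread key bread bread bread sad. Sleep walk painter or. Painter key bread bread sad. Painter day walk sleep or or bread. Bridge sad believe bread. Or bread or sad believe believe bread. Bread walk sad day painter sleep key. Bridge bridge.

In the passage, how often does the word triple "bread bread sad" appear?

Scanning the 48 overlapping trigram windows for "bread bread sad":
  position 12–14: bread bread sad
  position 21–23: bread bread sad

2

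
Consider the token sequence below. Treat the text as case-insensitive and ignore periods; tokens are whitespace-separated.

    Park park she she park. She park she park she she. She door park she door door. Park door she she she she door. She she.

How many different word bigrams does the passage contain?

26 tokens → 25 bigram windows in total.
Repeated bigrams (each contributes count−1 duplicates):
  she she: 7
  park she: 5
  she door: 3
  she park: 3
  door park: 2
  door she: 2
16 duplicate windows → 25 − 16 = 9 distinct.

9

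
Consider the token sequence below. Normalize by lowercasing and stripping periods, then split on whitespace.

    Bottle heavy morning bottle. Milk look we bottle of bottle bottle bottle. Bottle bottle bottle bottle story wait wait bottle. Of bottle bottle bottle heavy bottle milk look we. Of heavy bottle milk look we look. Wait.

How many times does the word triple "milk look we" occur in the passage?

Scanning the 35 overlapping trigram windows for "milk look we":
  position 5–7: milk look we
  position 27–29: milk look we
  position 33–35: milk look we

3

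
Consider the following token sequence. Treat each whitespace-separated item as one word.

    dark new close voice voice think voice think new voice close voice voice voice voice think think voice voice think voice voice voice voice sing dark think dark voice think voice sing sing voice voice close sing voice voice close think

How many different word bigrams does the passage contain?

19

41 tokens → 40 bigram windows in total.
Repeated bigrams (each contributes count−1 duplicates):
  voice voice: 10
  voice think: 5
  think voice: 4
  voice close: 3
  close voice: 2
  sing voice: 2
  voice sing: 2
21 duplicate windows → 40 − 21 = 19 distinct.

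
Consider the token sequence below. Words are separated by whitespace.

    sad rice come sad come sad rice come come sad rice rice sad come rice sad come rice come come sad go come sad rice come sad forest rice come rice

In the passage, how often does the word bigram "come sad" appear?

6

Scanning the 30 overlapping bigram windows for "come sad":
  position 3–4: come sad
  position 5–6: come sad
  position 9–10: come sad
  position 20–21: come sad
  position 23–24: come sad
  position 26–27: come sad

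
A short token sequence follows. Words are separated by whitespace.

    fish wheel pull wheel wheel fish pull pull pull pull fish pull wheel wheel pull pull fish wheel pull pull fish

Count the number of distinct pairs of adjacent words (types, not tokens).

21 tokens → 20 bigram windows in total.
Repeated bigrams (each contributes count−1 duplicates):
  pull pull: 5
  pull fish: 3
  wheel pull: 3
  fish pull: 2
  fish wheel: 2
  pull wheel: 2
  wheel wheel: 2
12 duplicate windows → 20 − 12 = 8 distinct.

8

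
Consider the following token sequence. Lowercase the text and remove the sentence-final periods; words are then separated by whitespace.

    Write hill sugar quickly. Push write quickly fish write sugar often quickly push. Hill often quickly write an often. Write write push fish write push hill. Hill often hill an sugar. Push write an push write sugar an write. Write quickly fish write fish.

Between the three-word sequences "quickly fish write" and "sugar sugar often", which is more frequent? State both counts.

"quickly fish write": 2 occurrences
"sugar sugar often": 0 occurrences

"quickly fish write" (2 vs 0)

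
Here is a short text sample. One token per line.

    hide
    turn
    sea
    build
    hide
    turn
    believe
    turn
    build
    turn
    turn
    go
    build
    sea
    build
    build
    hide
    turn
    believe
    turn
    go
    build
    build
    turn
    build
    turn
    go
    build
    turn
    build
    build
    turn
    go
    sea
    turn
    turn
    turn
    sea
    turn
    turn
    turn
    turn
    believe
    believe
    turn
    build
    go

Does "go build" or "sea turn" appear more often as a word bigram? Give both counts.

"go build" (3 vs 2)

"go build": 3 occurrences
"sea turn": 2 occurrences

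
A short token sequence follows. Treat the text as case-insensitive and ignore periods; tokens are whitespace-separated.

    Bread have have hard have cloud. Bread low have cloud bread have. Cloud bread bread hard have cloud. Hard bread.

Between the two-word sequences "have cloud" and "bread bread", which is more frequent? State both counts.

"have cloud": 4 occurrences
"bread bread": 1 occurrence

"have cloud" (4 vs 1)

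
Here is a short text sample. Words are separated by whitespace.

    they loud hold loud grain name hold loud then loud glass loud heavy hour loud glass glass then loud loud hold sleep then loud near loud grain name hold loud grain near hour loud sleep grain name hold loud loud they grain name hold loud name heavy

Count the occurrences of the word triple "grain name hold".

Scanning the 45 overlapping trigram windows for "grain name hold":
  position 5–7: grain name hold
  position 27–29: grain name hold
  position 36–38: grain name hold
  position 42–44: grain name hold

4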